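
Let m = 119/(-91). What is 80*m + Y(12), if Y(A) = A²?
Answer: 512/13 ≈ 39.385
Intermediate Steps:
m = -17/13 (m = 119*(-1/91) = -17/13 ≈ -1.3077)
80*m + Y(12) = 80*(-17/13) + 12² = -1360/13 + 144 = 512/13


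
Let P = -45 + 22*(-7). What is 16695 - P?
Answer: 16894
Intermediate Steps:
P = -199 (P = -45 - 154 = -199)
16695 - P = 16695 - 1*(-199) = 16695 + 199 = 16894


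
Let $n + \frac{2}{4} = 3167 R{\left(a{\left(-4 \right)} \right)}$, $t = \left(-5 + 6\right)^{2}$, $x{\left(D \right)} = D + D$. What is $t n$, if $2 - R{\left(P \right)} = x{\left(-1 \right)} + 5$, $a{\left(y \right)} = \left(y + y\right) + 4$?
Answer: $- \frac{6335}{2} \approx -3167.5$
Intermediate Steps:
$x{\left(D \right)} = 2 D$
$a{\left(y \right)} = 4 + 2 y$ ($a{\left(y \right)} = 2 y + 4 = 4 + 2 y$)
$R{\left(P \right)} = -1$ ($R{\left(P \right)} = 2 - \left(2 \left(-1\right) + 5\right) = 2 - \left(-2 + 5\right) = 2 - 3 = -1$)
$t = 1$ ($t = 1^{2} = 1$)
$n = - \frac{6335}{2}$ ($n = - \frac{1}{2} + 3167 \left(-1\right) = - \frac{1}{2} - 3167 = - \frac{6335}{2} \approx -3167.5$)
$t n = 1 \left(- \frac{6335}{2}\right) = - \frac{6335}{2}$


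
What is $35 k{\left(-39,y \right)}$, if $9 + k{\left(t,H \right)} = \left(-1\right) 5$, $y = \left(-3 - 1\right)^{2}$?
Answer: $-490$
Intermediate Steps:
$y = 16$ ($y = \left(-4\right)^{2} = 16$)
$k{\left(t,H \right)} = -14$ ($k{\left(t,H \right)} = -9 - 5 = -14$)
$35 k{\left(-39,y \right)} = 35 \left(-14\right) = -490$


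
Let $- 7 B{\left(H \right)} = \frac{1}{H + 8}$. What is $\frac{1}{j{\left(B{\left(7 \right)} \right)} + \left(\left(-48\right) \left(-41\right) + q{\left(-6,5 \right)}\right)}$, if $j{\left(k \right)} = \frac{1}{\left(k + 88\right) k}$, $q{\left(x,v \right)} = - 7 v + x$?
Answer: $\frac{9239}{17792528} \approx 0.00051926$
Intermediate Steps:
$q{\left(x,v \right)} = x - 7 v$
$B{\left(H \right)} = - \frac{1}{7 \left(8 + H\right)}$ ($B{\left(H \right)} = - \frac{1}{7 \left(H + 8\right)} = - \frac{1}{7 \left(8 + H\right)}$)
$j{\left(k \right)} = \frac{1}{k \left(88 + k\right)}$ ($j{\left(k \right)} = \frac{1}{\left(88 + k\right) k} = \frac{1}{k \left(88 + k\right)}$)
$\frac{1}{j{\left(B{\left(7 \right)} \right)} + \left(\left(-48\right) \left(-41\right) + q{\left(-6,5 \right)}\right)} = \frac{1}{\frac{1}{- \frac{1}{56 + 7 \cdot 7} \left(88 - \frac{1}{56 + 7 \cdot 7}\right)} - -1927} = \frac{1}{\frac{1}{- \frac{1}{56 + 49} \left(88 - \frac{1}{56 + 49}\right)} + \left(1968 - 41\right)} = \frac{1}{\frac{1}{- \frac{1}{105} \left(88 - \frac{1}{105}\right)} + \left(1968 - 41\right)} = \frac{1}{\frac{1}{\left(-1\right) \frac{1}{105} \left(88 - \frac{1}{105}\right)} + 1927} = \frac{1}{\frac{1}{\left(- \frac{1}{105}\right) \left(88 - \frac{1}{105}\right)} + 1927} = \frac{1}{- \frac{105}{\frac{9239}{105}} + 1927} = \frac{1}{\left(-105\right) \frac{105}{9239} + 1927} = \frac{1}{- \frac{11025}{9239} + 1927} = \frac{1}{\frac{17792528}{9239}} = \frac{9239}{17792528}$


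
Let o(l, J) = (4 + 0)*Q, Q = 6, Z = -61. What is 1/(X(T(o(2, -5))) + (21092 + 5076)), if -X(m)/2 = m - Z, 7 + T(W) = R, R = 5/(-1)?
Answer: 1/26070 ≈ 3.8358e-5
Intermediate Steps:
R = -5 (R = 5*(-1) = -5)
o(l, J) = 24 (o(l, J) = (4 + 0)*6 = 4*6 = 24)
T(W) = -12 (T(W) = -7 - 5 = -12)
X(m) = -122 - 2*m (X(m) = -2*(m - 1*(-61)) = -2*(m + 61) = -2*(61 + m) = -122 - 2*m)
1/(X(T(o(2, -5))) + (21092 + 5076)) = 1/((-122 - 2*(-12)) + (21092 + 5076)) = 1/((-122 + 24) + 26168) = 1/(-98 + 26168) = 1/26070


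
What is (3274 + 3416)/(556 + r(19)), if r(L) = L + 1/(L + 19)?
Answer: 254220/21851 ≈ 11.634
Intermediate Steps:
r(L) = L + 1/(19 + L)
(3274 + 3416)/(556 + r(19)) = (3274 + 3416)/(556 + (1 + 19**2 + 19*19)/(19 + 19)) = 6690/(556 + (1 + 361 + 361)/38) = 6690/(556 + (1/38)*723) = 6690/(556 + 723/38) = 6690/(21851/38) = 6690*(38/21851) = 254220/21851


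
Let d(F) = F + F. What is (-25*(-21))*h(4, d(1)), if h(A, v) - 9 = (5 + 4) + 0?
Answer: 9450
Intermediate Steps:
d(F) = 2*F
h(A, v) = 18 (h(A, v) = 9 + ((5 + 4) + 0) = 9 + (9 + 0) = 9 + 9 = 18)
(-25*(-21))*h(4, d(1)) = -25*(-21)*18 = 525*18 = 9450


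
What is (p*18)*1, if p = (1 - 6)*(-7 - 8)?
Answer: 1350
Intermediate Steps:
p = 75 (p = -5*(-15) = 75)
(p*18)*1 = (75*18)*1 = 1350*1 = 1350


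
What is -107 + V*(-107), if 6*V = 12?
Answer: -321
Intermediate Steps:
V = 2 (V = (⅙)*12 = 2)
-107 + V*(-107) = -107 + 2*(-107) = -107 - 214 = -321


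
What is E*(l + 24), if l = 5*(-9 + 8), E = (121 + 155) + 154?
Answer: 8170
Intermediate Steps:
E = 430 (E = 276 + 154 = 430)
l = -5 (l = 5*(-1) = -5)
E*(l + 24) = 430*(-5 + 24) = 430*19 = 8170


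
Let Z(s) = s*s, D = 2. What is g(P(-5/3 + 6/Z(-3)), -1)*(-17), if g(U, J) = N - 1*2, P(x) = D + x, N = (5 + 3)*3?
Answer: -374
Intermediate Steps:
Z(s) = s**2
N = 24 (N = 8*3 = 24)
P(x) = 2 + x
g(U, J) = 22 (g(U, J) = 24 - 1*2 = 24 - 2 = 22)
g(P(-5/3 + 6/Z(-3)), -1)*(-17) = 22*(-17) = -374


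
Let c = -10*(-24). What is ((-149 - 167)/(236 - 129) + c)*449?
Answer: 11388436/107 ≈ 1.0643e+5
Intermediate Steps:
c = 240
((-149 - 167)/(236 - 129) + c)*449 = ((-149 - 167)/(236 - 129) + 240)*449 = (-316/107 + 240)*449 = (25364/107)*449 = 11388436/107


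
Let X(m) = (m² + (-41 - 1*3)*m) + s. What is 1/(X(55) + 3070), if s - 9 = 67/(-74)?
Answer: 74/272549 ≈ 0.00027151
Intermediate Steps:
s = 599/74 (s = 9 + 67/(-74) = 9 + 67*(-1/74) = 9 - 67/74 = 599/74 ≈ 8.0946)
X(m) = 599/74 + m² - 44*m (X(m) = (m² + (-41 - 1*3)*m) + 599/74 = (m² + (-41 - 3)*m) + 599/74 = (m² - 44*m) + 599/74 = 599/74 + m² - 44*m)
1/(X(55) + 3070) = 1/((599/74 + 55² - 44*55) + 3070) = 1/((599/74 + 3025 - 2420) + 3070) = 1/(45369/74 + 3070) = 1/(272549/74) = 74/272549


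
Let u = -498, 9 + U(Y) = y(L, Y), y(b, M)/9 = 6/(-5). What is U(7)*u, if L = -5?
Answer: 49302/5 ≈ 9860.4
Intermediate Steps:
y(b, M) = -54/5 (y(b, M) = 9*(6/(-5)) = 9*(6*(-⅕)) = 9*(-6/5) = -54/5)
U(Y) = -99/5 (U(Y) = -9 - 54/5 = -99/5)
U(7)*u = -99/5*(-498) = 49302/5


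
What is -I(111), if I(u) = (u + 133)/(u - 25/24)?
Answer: -5856/2639 ≈ -2.2190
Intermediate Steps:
I(u) = (133 + u)/(-25/24 + u) (I(u) = (133 + u)/(u - 25*1/24) = (133 + u)/(u - 25/24) = (133 + u)/(-25/24 + u))
-I(111) = -24*(133 + 111)/(-25 + 24*111) = -24*244/(-25 + 2664) = -24*244/2639 = -1*5856/2639 = -5856/2639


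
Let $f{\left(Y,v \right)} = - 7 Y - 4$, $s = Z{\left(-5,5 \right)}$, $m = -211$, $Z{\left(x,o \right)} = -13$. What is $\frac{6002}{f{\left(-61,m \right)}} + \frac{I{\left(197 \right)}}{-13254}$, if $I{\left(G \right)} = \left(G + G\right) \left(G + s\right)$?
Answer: $\frac{173350}{19881} \approx 8.7194$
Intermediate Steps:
$s = -13$
$f{\left(Y,v \right)} = -4 - 7 Y$
$I{\left(G \right)} = 2 G \left(-13 + G\right)$ ($I{\left(G \right)} = \left(G + G\right) \left(G - 13\right) = 2 G \left(-13 + G\right)$)
$\frac{6002}{f{\left(-61,m \right)}} + \frac{I{\left(197 \right)}}{-13254} = \frac{6002}{-4 - -427} + \frac{2 \cdot 197 \left(-13 + 197\right)}{-13254} = \frac{6002}{-4 + 427} + 2 \cdot 197 \cdot 184 \left(- \frac{1}{13254}\right) = \frac{6002}{423} + 72496 \left(- \frac{1}{13254}\right) = 6002 \cdot \frac{1}{423} - \frac{36248}{6627} = \frac{6002}{423} - \frac{36248}{6627} = \frac{173350}{19881}$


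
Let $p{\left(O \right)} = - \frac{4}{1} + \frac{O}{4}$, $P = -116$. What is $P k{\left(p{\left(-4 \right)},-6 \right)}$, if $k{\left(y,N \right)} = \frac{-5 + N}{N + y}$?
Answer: $-116$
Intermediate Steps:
$p{\left(O \right)} = -4 + \frac{O}{4}$ ($p{\left(O \right)} = \left(-4\right) 1 + O \frac{1}{4} = -4 + \frac{O}{4}$)
$k{\left(y,N \right)} = \frac{-5 + N}{N + y}$
$P k{\left(p{\left(-4 \right)},-6 \right)} = - 116 \frac{-5 - 6}{-6 + \left(-4 + \frac{1}{4} \left(-4\right)\right)} = - 116 \frac{1}{-6 - 5} \left(-11\right) = - 116 \frac{1}{-11} \left(-11\right) = - 116 \left(\left(- \frac{1}{11}\right) \left(-11\right)\right) = \left(-116\right) 1 = -116$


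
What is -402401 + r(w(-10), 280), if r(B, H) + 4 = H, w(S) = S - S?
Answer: -402125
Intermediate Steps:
w(S) = 0
r(B, H) = -4 + H
-402401 + r(w(-10), 280) = -402401 + (-4 + 280) = -402401 + 276 = -402125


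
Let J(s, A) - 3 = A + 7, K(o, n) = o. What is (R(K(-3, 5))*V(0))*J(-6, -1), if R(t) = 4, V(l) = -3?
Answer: -108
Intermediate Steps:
J(s, A) = 10 + A (J(s, A) = 3 + (A + 7) = 3 + (7 + A) = 10 + A)
(R(K(-3, 5))*V(0))*J(-6, -1) = (4*(-3))*(10 - 1) = -12*9 = -108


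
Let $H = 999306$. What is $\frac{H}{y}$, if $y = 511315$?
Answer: $\frac{20394}{10435} \approx 1.9544$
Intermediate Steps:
$\frac{H}{y} = \frac{999306}{511315} = 999306 \cdot \frac{1}{511315} = \frac{20394}{10435}$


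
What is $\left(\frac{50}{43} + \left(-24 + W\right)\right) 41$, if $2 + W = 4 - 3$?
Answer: $- \frac{42025}{43} \approx -977.33$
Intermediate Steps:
$W = -1$ ($W = -2 + \left(4 - 3\right) = -2 + 1 = -1$)
$\left(\frac{50}{43} + \left(-24 + W\right)\right) 41 = \left(\frac{50}{43} - 25\right) 41 = \left(- \frac{1025}{43}\right) 41 = - \frac{42025}{43}$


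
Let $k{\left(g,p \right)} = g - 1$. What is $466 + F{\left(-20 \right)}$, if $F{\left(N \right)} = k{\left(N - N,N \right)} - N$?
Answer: $485$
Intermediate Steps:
$k{\left(g,p \right)} = -1 + g$
$F{\left(N \right)} = -1 - N$ ($F{\left(N \right)} = \left(-1 + \left(N - N\right)\right) - N = \left(-1 + 0\right) - N = -1 - N$)
$466 + F{\left(-20 \right)} = 466 - -19 = 466 + \left(-1 + 20\right) = 466 + 19 = 485$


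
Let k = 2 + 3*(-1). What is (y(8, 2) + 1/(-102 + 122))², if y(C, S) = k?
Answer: 361/400 ≈ 0.90250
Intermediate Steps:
k = -1 (k = 2 - 3 = -1)
y(C, S) = -1
(y(8, 2) + 1/(-102 + 122))² = (-1 + 1/(-102 + 122))² = (-1 + 1/20)² = (-19/20)² = 361/400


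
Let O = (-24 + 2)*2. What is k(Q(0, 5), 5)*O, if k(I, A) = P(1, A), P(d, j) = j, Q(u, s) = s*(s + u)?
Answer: -220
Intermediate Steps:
O = -44 (O = -22*2 = -44)
k(I, A) = A
k(Q(0, 5), 5)*O = 5*(-44) = -220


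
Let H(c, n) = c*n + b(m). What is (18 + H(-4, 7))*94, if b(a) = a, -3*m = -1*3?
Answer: -846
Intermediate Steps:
m = 1 (m = -(-1)*3/3 = -1/3*(-3) = 1)
H(c, n) = 1 + c*n (H(c, n) = c*n + 1 = 1 + c*n)
(18 + H(-4, 7))*94 = (18 + (1 - 4*7))*94 = (18 + (1 - 28))*94 = (18 - 27)*94 = -9*94 = -846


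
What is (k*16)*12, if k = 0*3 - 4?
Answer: -768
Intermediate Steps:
k = -4 (k = 0 - 4 = -4)
(k*16)*12 = -4*16*12 = -64*12 = -768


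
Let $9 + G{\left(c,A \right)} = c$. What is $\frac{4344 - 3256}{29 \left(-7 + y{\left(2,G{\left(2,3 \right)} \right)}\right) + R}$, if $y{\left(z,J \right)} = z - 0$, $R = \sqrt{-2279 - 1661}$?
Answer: $- \frac{31552}{4993} - \frac{2176 i \sqrt{985}}{24965} \approx -6.3192 - 2.7356 i$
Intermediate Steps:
$R = 2 i \sqrt{985}$ ($R = \sqrt{-3940} = 2 i \sqrt{985} \approx 62.769 i$)
$G{\left(c,A \right)} = -9 + c$
$y{\left(z,J \right)} = z$ ($y{\left(z,J \right)} = z + 0 = z$)
$\frac{4344 - 3256}{29 \left(-7 + y{\left(2,G{\left(2,3 \right)} \right)}\right) + R} = \frac{4344 - 3256}{29 \left(-7 + 2\right) + 2 i \sqrt{985}} = \frac{1088}{29 \left(-5\right) + 2 i \sqrt{985}} = \frac{1088}{-145 + 2 i \sqrt{985}}$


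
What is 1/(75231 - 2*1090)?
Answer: 1/73051 ≈ 1.3689e-5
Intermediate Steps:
1/(75231 - 2*1090) = 1/(75231 - 2180) = 1/73051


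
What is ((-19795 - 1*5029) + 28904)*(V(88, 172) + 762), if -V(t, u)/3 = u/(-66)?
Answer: 34549440/11 ≈ 3.1409e+6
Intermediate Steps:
V(t, u) = u/22 (V(t, u) = -3*u/(-66) = -3*u*(-1)/66 = -(-1)*u/22 = u/22)
((-19795 - 1*5029) + 28904)*(V(88, 172) + 762) = ((-19795 - 1*5029) + 28904)*((1/22)*172 + 762) = ((-19795 - 5029) + 28904)*(86/11 + 762) = (-24824 + 28904)*(8468/11) = 4080*(8468/11) = 34549440/11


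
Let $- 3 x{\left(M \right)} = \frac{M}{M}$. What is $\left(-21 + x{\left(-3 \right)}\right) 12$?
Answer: $-256$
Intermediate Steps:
$x{\left(M \right)} = - \frac{1}{3}$ ($x{\left(M \right)} = - \frac{M \frac{1}{M}}{3} = \left(- \frac{1}{3}\right) 1 = - \frac{1}{3}$)
$\left(-21 + x{\left(-3 \right)}\right) 12 = \left(-21 - \frac{1}{3}\right) 12 = \left(- \frac{64}{3}\right) 12 = -256$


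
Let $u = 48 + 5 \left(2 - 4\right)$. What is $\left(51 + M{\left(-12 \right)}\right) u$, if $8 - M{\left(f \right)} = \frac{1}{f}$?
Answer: $\frac{13471}{6} \approx 2245.2$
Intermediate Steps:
$M{\left(f \right)} = 8 - \frac{1}{f}$
$u = 38$ ($u = 48 + 5 \left(-2\right) = 48 - 10 = 38$)
$\left(51 + M{\left(-12 \right)}\right) u = \left(51 + \left(8 - \frac{1}{-12}\right)\right) 38 = \left(51 + \left(8 - - \frac{1}{12}\right)\right) 38 = \left(51 + \left(8 + \frac{1}{12}\right)\right) 38 = \left(51 + \frac{97}{12}\right) 38 = \frac{709}{12} \cdot 38 = \frac{13471}{6}$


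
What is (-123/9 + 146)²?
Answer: 157609/9 ≈ 17512.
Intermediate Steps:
(-123/9 + 146)² = (-123*⅑ + 146)² = (-41/3 + 146)² = (397/3)² = 157609/9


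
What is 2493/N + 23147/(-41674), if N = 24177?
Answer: -151910579/335850766 ≈ -0.45232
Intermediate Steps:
2493/N + 23147/(-41674) = 2493/24177 + 23147/(-41674) = 2493*(1/24177) + 23147*(-1/41674) = 831/8059 - 23147/41674 = -151910579/335850766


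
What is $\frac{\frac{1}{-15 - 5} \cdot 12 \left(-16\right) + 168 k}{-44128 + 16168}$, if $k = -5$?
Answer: $\frac{173}{5825} \approx 0.0297$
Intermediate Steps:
$\frac{\frac{1}{-15 - 5} \cdot 12 \left(-16\right) + 168 k}{-44128 + 16168} = \frac{\frac{1}{-15 - 5} \cdot 12 \left(-16\right) + 168 \left(-5\right)}{-44128 + 16168} = \frac{\frac{1}{-20} \cdot 12 \left(-16\right) - 840}{-27960} = \left(\left(- \frac{1}{20}\right) 12 \left(-16\right) - 840\right) \left(- \frac{1}{27960}\right) = \left(\left(- \frac{3}{5}\right) \left(-16\right) - 840\right) \left(- \frac{1}{27960}\right) = \left(\frac{48}{5} - 840\right) \left(- \frac{1}{27960}\right) = \left(- \frac{4152}{5}\right) \left(- \frac{1}{27960}\right) = \frac{173}{5825}$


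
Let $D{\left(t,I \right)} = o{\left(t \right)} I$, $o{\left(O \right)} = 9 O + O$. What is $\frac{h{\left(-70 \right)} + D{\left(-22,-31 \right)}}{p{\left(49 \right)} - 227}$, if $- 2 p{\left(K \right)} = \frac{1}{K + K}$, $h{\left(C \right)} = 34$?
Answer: $- \frac{1343384}{44493} \approx -30.193$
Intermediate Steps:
$o{\left(O \right)} = 10 O$
$p{\left(K \right)} = - \frac{1}{4 K}$ ($p{\left(K \right)} = - \frac{1}{2 \left(K + K\right)} = - \frac{1}{2 \cdot 2 K} = - \frac{\frac{1}{2} \frac{1}{K}}{2} = - \frac{1}{4 K}$)
$D{\left(t,I \right)} = 10 I t$ ($D{\left(t,I \right)} = 10 t I = 10 I t$)
$\frac{h{\left(-70 \right)} + D{\left(-22,-31 \right)}}{p{\left(49 \right)} - 227} = \frac{34 + 10 \left(-31\right) \left(-22\right)}{- \frac{1}{4 \cdot 49} - 227} = \frac{34 + 6820}{\left(- \frac{1}{4}\right) \frac{1}{49} - 227} = \frac{6854}{- \frac{1}{196} - 227} = \frac{6854}{- \frac{44493}{196}} = 6854 \left(- \frac{196}{44493}\right) = - \frac{1343384}{44493}$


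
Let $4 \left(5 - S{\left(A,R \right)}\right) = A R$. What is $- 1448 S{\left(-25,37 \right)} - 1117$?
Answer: $-343207$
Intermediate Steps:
$S{\left(A,R \right)} = 5 - \frac{A R}{4}$
$- 1448 S{\left(-25,37 \right)} - 1117 = - 1448 \left(5 - \left(- \frac{25}{4}\right) 37\right) - 1117 = - 1448 \left(5 + \frac{925}{4}\right) - 1117 = \left(-1448\right) \frac{945}{4} - 1117 = -342090 - 1117 = -343207$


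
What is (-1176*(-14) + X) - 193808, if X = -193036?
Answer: -370380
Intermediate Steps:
(-1176*(-14) + X) - 193808 = (-1176*(-14) - 193036) - 193808 = (16464 - 193036) - 193808 = -176572 - 193808 = -370380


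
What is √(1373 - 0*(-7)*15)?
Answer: √1373 ≈ 37.054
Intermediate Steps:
√(1373 - 0*(-7)*15) = √(1373 - 0*15) = √(1373 - 1*0) = √(1373 + 0) = √1373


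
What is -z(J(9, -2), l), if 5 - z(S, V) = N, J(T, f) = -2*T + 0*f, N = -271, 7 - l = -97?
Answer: -276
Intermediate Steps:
l = 104 (l = 7 - 1*(-97) = 7 + 97 = 104)
J(T, f) = -2*T (J(T, f) = -2*T + 0 = -2*T)
z(S, V) = 276 (z(S, V) = 5 - 1*(-271) = 5 + 271 = 276)
-z(J(9, -2), l) = -1*276 = -276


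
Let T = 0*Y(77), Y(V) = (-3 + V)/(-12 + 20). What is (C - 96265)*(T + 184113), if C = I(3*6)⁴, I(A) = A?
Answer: 1603808343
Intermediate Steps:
C = 104976 (C = (3*6)⁴ = 18⁴ = 104976)
Y(V) = -3/8 + V/8 (Y(V) = (-3 + V)/8 = (-3 + V)*(⅛) = -3/8 + V/8)
T = 0 (T = 0*(-3/8 + (⅛)*77) = 0*(-3/8 + 77/8) = 0*(37/4) = 0)
(C - 96265)*(T + 184113) = (104976 - 96265)*(0 + 184113) = 8711*184113 = 1603808343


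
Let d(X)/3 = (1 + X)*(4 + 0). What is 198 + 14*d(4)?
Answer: 1038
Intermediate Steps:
d(X) = 12 + 12*X (d(X) = 3*((1 + X)*(4 + 0)) = 3*((1 + X)*4) = 3*(4 + 4*X) = 12 + 12*X)
198 + 14*d(4) = 198 + 14*(12 + 12*4) = 198 + 14*(12 + 48) = 198 + 14*60 = 198 + 840 = 1038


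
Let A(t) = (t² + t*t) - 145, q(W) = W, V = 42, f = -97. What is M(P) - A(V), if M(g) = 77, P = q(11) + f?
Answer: -3306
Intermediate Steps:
P = -86 (P = 11 - 97 = -86)
A(t) = -145 + 2*t² (A(t) = (t² + t²) - 145 = 2*t² - 145 = -145 + 2*t²)
M(P) - A(V) = 77 - (-145 + 2*42²) = 77 - (-145 + 2*1764) = 77 - (-145 + 3528) = 77 - 1*3383 = 77 - 3383 = -3306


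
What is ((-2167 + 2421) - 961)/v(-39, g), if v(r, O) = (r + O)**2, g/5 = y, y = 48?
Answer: -707/40401 ≈ -0.017500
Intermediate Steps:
g = 240 (g = 5*48 = 240)
v(r, O) = (O + r)**2
((-2167 + 2421) - 961)/v(-39, g) = ((-2167 + 2421) - 961)/((240 - 39)**2) = (254 - 961)/(201**2) = -707/40401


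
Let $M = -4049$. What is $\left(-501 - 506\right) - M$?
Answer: $3042$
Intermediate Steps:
$\left(-501 - 506\right) - M = \left(-501 - 506\right) - -4049 = -1007 + 4049 = 3042$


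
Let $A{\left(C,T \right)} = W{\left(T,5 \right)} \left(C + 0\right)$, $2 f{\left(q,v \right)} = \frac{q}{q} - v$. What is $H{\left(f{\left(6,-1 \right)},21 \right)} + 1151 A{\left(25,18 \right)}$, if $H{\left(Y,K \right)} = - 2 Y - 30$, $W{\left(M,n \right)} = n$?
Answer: $143843$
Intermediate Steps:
$f{\left(q,v \right)} = \frac{1}{2} - \frac{v}{2}$ ($f{\left(q,v \right)} = \frac{\frac{q}{q} - v}{2} = \frac{1 - v}{2} = \frac{1}{2} - \frac{v}{2}$)
$A{\left(C,T \right)} = 5 C$ ($A{\left(C,T \right)} = 5 \left(C + 0\right) = 5 C$)
$H{\left(Y,K \right)} = -30 - 2 Y$
$H{\left(f{\left(6,-1 \right)},21 \right)} + 1151 A{\left(25,18 \right)} = \left(-30 - 2 \left(\frac{1}{2} - - \frac{1}{2}\right)\right) + 1151 \cdot 5 \cdot 25 = \left(-30 - 2 \left(\frac{1}{2} + \frac{1}{2}\right)\right) + 1151 \cdot 125 = \left(-30 - 2\right) + 143875 = -32 + 143875 = 143843$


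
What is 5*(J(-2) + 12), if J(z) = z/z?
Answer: 65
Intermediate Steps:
J(z) = 1
5*(J(-2) + 12) = 5*(1 + 12) = 5*13 = 65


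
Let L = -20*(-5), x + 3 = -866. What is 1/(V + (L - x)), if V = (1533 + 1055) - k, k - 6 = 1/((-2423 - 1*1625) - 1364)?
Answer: 5412/19218013 ≈ 0.00028161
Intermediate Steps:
k = 32471/5412 (k = 6 + 1/((-2423 - 1*1625) - 1364) = 6 + 1/((-2423 - 1625) - 1364) = 6 + 1/(-4048 - 1364) = 6 + 1/(-5412) = 6 - 1/5412 = 32471/5412 ≈ 5.9998)
x = -869 (x = -3 - 866 = -869)
L = 100
V = 13973785/5412 (V = (1533 + 1055) - 1*32471/5412 = 2588 - 32471/5412 = 13973785/5412 ≈ 2582.0)
1/(V + (L - x)) = 1/(13973785/5412 + (100 - 1*(-869))) = 1/(13973785/5412 + (100 + 869)) = 1/(13973785/5412 + 969) = 1/(19218013/5412) = 5412/19218013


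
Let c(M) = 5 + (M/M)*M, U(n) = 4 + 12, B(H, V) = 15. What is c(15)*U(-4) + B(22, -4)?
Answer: 335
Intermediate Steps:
U(n) = 16
c(M) = 5 + M (c(M) = 5 + 1*M = 5 + M)
c(15)*U(-4) + B(22, -4) = (5 + 15)*16 + 15 = 20*16 + 15 = 320 + 15 = 335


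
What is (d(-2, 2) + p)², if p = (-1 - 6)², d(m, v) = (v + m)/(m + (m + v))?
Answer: 2401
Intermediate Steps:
d(m, v) = (m + v)/(v + 2*m)
p = 49 (p = (-7)² = 49)
(d(-2, 2) + p)² = ((-2 + 2)/(2 + 2*(-2)) + 49)² = (0/(2 - 4) + 49)² = (0/(-2) + 49)² = (-½*0 + 49)² = (0 + 49)² = 49² = 2401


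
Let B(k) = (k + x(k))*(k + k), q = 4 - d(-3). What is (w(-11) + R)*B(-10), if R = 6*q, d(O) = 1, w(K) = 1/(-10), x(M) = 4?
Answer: 2148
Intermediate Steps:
w(K) = -⅒
q = 3 (q = 4 - 1*1 = 4 - 1 = 3)
B(k) = 2*k*(4 + k) (B(k) = (k + 4)*(k + k) = (4 + k)*(2*k) = 2*k*(4 + k))
R = 18 (R = 6*3 = 18)
(w(-11) + R)*B(-10) = (-⅒ + 18)*(2*(-10)*(4 - 10)) = 179*(2*(-10)*(-6))/10 = (179/10)*120 = 2148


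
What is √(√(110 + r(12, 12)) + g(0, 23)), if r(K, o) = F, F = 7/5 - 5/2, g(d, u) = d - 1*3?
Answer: √(-300 + 330*√10)/10 ≈ 2.7268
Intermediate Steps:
g(d, u) = -3 + d (g(d, u) = d - 3 = -3 + d)
F = -11/10 (F = 7*(⅕) - 5*½ = 7/5 - 5/2 = -11/10 ≈ -1.1000)
r(K, o) = -11/10
√(√(110 + r(12, 12)) + g(0, 23)) = √(√(110 - 11/10) + (-3 + 0)) = √(√(1089/10) - 3) = √(33*√10/10 - 3) = √(-3 + 33*√10/10)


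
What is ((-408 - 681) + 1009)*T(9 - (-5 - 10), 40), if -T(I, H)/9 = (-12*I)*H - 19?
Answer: -8308080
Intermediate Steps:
T(I, H) = 171 + 108*H*I (T(I, H) = -9*((-12*I)*H - 19) = -9*(-12*H*I - 19) = -9*(-19 - 12*H*I) = 171 + 108*H*I)
((-408 - 681) + 1009)*T(9 - (-5 - 10), 40) = ((-408 - 681) + 1009)*(171 + 108*40*(9 - (-5 - 10))) = (-1089 + 1009)*(171 + 108*40*(9 - 1*(-15))) = -80*(171 + 108*40*(9 + 15)) = -80*(171 + 108*40*24) = -80*(171 + 103680) = -80*103851 = -8308080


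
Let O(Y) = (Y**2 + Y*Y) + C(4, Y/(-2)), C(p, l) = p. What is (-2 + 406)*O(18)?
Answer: 263408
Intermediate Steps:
O(Y) = 4 + 2*Y**2 (O(Y) = (Y**2 + Y*Y) + 4 = (Y**2 + Y**2) + 4 = 2*Y**2 + 4 = 4 + 2*Y**2)
(-2 + 406)*O(18) = (-2 + 406)*(4 + 2*18**2) = 404*(4 + 2*324) = 404*(4 + 648) = 404*652 = 263408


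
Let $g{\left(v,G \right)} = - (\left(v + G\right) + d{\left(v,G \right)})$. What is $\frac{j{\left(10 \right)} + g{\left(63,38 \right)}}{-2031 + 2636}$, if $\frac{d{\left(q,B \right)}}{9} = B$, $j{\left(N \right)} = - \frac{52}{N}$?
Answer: $- \frac{2241}{3025} \approx -0.74083$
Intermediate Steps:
$d{\left(q,B \right)} = 9 B$
$g{\left(v,G \right)} = - v - 10 G$ ($g{\left(v,G \right)} = - (\left(v + G\right) + 9 G) = - (\left(G + v\right) + 9 G) = - (v + 10 G) = - v - 10 G$)
$\frac{j{\left(10 \right)} + g{\left(63,38 \right)}}{-2031 + 2636} = \frac{- \frac{52}{10} - 443}{-2031 + 2636} = \frac{\left(-52\right) \frac{1}{10} - 443}{605} = \left(- \frac{26}{5} - 443\right) \frac{1}{605} = \left(- \frac{2241}{5}\right) \frac{1}{605} = - \frac{2241}{3025}$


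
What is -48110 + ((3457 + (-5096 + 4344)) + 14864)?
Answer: -30541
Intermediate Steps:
-48110 + ((3457 + (-5096 + 4344)) + 14864) = -48110 + ((3457 - 752) + 14864) = -48110 + (2705 + 14864) = -48110 + 17569 = -30541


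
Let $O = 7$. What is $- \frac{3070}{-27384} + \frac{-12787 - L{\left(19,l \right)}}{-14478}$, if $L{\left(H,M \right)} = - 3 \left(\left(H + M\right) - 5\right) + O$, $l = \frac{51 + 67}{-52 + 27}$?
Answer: $\frac{273636101}{275323300} \approx 0.99387$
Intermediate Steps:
$l = - \frac{118}{25}$ ($l = \frac{118}{-25} = 118 \left(- \frac{1}{25}\right) = - \frac{118}{25} \approx -4.72$)
$L{\left(H,M \right)} = 22 - 3 H - 3 M$ ($L{\left(H,M \right)} = - 3 \left(\left(H + M\right) - 5\right) + 7 = - 3 \left(-5 + H + M\right) + 7 = \left(15 - 3 H - 3 M\right) + 7 = 22 - 3 H - 3 M$)
$- \frac{3070}{-27384} + \frac{-12787 - L{\left(19,l \right)}}{-14478} = - \frac{3070}{-27384} + \frac{-12787 - \left(22 - 57 - - \frac{354}{25}\right)}{-14478} = \left(-3070\right) \left(- \frac{1}{27384}\right) + \left(-12787 - \left(22 - 57 + \frac{354}{25}\right)\right) \left(- \frac{1}{14478}\right) = \frac{1535}{13692} + \left(-12787 - - \frac{521}{25}\right) \left(- \frac{1}{14478}\right) = \frac{1535}{13692} + \left(-12787 + \frac{521}{25}\right) \left(- \frac{1}{14478}\right) = \frac{1535}{13692} - - \frac{159577}{180975} = \frac{1535}{13692} + \frac{159577}{180975} = \frac{273636101}{275323300}$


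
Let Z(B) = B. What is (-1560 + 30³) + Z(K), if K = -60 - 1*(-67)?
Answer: 25447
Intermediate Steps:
K = 7 (K = -60 + 67 = 7)
(-1560 + 30³) + Z(K) = (-1560 + 30³) + 7 = (-1560 + 27000) + 7 = 25440 + 7 = 25447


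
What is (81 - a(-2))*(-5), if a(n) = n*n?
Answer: -385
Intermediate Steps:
a(n) = n²
(81 - a(-2))*(-5) = (81 - 1*(-2)²)*(-5) = (81 - 1*4)*(-5) = (81 - 4)*(-5) = 77*(-5) = -385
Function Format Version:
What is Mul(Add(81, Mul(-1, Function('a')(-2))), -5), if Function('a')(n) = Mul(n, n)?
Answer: -385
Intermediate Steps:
Function('a')(n) = Pow(n, 2)
Mul(Add(81, Mul(-1, Function('a')(-2))), -5) = Mul(Add(81, Mul(-1, Pow(-2, 2))), -5) = Mul(Add(81, Mul(-1, 4)), -5) = Mul(Add(81, -4), -5) = Mul(77, -5) = -385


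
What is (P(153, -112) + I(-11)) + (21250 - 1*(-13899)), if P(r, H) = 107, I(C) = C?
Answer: 35245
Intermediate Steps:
(P(153, -112) + I(-11)) + (21250 - 1*(-13899)) = (107 - 11) + (21250 - 1*(-13899)) = 96 + (21250 + 13899) = 96 + 35149 = 35245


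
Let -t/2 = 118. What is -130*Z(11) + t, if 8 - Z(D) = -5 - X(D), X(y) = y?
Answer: -3356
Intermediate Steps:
t = -236 (t = -2*118 = -236)
Z(D) = 13 + D (Z(D) = 8 - (-5 - D) = 8 + (5 + D) = 13 + D)
-130*Z(11) + t = -130*(13 + 11) - 236 = -130*24 - 236 = -3120 - 236 = -3356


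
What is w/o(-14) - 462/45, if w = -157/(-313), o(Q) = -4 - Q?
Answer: -95933/9390 ≈ -10.217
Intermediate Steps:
w = 157/313 (w = -157*(-1/313) = 157/313 ≈ 0.50160)
w/o(-14) - 462/45 = 157/(313*(-4 - 1*(-14))) - 462/45 = 157/(313*(-4 + 14)) - 462*1/45 = (157/313)/10 - 154/15 = (157/313)*(⅒) - 154/15 = 157/3130 - 154/15 = -95933/9390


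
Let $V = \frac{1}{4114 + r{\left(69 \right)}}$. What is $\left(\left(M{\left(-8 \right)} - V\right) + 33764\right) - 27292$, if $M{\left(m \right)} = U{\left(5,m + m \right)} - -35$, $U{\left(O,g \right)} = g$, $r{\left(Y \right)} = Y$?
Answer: $\frac{27151852}{4183} \approx 6491.0$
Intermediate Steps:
$V = \frac{1}{4183}$ ($V = \frac{1}{4114 + 69} = \frac{1}{4183} \approx 0.00023906$)
$M{\left(m \right)} = 35 + 2 m$ ($M{\left(m \right)} = \left(m + m\right) - -35 = 2 m + 35 = 35 + 2 m$)
$\left(\left(M{\left(-8 \right)} - V\right) + 33764\right) - 27292 = \left(\left(\left(35 + 2 \left(-8\right)\right) - \frac{1}{4183}\right) + 33764\right) - 27292 = \left(\left(\left(35 - 16\right) - \frac{1}{4183}\right) + 33764\right) - 27292 = \left(\left(19 - \frac{1}{4183}\right) + 33764\right) - 27292 = \left(\frac{79476}{4183} + 33764\right) - 27292 = \frac{141314288}{4183} - 27292 = \frac{27151852}{4183}$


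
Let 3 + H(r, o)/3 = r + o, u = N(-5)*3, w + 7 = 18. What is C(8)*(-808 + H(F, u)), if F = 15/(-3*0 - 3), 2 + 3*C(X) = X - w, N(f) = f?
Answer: 4385/3 ≈ 1461.7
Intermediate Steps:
w = 11 (w = -7 + 18 = 11)
C(X) = -13/3 + X/3 (C(X) = -2/3 + (X - 1*11)/3 = -2/3 + (X - 11)/3 = -2/3 + (-11 + X)/3 = -2/3 + (-11/3 + X/3) = -13/3 + X/3)
u = -15 (u = -5*3 = -15)
F = -5 (F = 15/(0 - 3) = 15/(-3) = 15*(-1/3) = -5)
H(r, o) = -9 + 3*o + 3*r (H(r, o) = -9 + 3*(r + o) = -9 + 3*(o + r) = -9 + (3*o + 3*r) = -9 + 3*o + 3*r)
C(8)*(-808 + H(F, u)) = (-13/3 + (1/3)*8)*(-808 + (-9 + 3*(-15) + 3*(-5))) = (-13/3 + 8/3)*(-808 + (-9 - 45 - 15)) = -5*(-808 - 69)/3 = -5/3*(-877) = 4385/3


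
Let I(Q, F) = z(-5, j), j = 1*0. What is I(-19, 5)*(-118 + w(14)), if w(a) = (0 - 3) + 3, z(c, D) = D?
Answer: 0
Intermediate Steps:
j = 0
w(a) = 0 (w(a) = -3 + 3 = 0)
I(Q, F) = 0
I(-19, 5)*(-118 + w(14)) = 0*(-118 + 0) = 0*(-118) = 0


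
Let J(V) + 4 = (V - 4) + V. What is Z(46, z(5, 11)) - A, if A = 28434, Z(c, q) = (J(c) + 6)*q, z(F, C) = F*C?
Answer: -23484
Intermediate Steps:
J(V) = -8 + 2*V (J(V) = -4 + ((V - 4) + V) = -4 + ((-4 + V) + V) = -4 + (-4 + 2*V) = -8 + 2*V)
z(F, C) = C*F
Z(c, q) = q*(-2 + 2*c) (Z(c, q) = ((-8 + 2*c) + 6)*q = (-2 + 2*c)*q = q*(-2 + 2*c))
Z(46, z(5, 11)) - A = 2*(11*5)*(-1 + 46) - 1*28434 = 2*55*45 - 28434 = 4950 - 28434 = -23484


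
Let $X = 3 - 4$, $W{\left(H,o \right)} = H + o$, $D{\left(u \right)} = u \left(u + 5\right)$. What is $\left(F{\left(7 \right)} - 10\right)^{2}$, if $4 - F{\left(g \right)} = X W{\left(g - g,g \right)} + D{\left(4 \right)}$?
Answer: $1225$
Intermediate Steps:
$D{\left(u \right)} = u \left(5 + u\right)$
$X = -1$
$F{\left(g \right)} = -32 + g$ ($F{\left(g \right)} = 4 - \left(- (\left(g - g\right) + g) + 4 \left(5 + 4\right)\right) = 4 - \left(- (0 + g) + 4 \cdot 9\right) = 4 - \left(- g + 36\right) = 4 - \left(36 - g\right) = 4 + \left(-36 + g\right) = -32 + g$)
$\left(F{\left(7 \right)} - 10\right)^{2} = \left(\left(-32 + 7\right) - 10\right)^{2} = \left(-25 - 10\right)^{2} = \left(-35\right)^{2} = 1225$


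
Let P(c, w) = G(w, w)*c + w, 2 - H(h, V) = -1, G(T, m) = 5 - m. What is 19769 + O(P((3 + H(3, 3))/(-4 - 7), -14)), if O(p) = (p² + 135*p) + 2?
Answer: 2066135/121 ≈ 17076.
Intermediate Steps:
H(h, V) = 3 (H(h, V) = 2 - 1*(-1) = 2 + 1 = 3)
P(c, w) = w + c*(5 - w) (P(c, w) = (5 - w)*c + w = c*(5 - w) + w = w + c*(5 - w))
O(p) = 2 + p² + 135*p
19769 + O(P((3 + H(3, 3))/(-4 - 7), -14)) = 19769 + (2 + (-14 - (3 + 3)/(-4 - 7)*(-5 - 14))² + 135*(-14 - (3 + 3)/(-4 - 7)*(-5 - 14))) = 19769 + (2 + (-14 - 1*6/(-11)*(-19))² + 135*(-14 - 1*6/(-11)*(-19))) = 19769 + (2 + (-14 - 1*6*(-1/11)*(-19))² + 135*(-14 - 1*6*(-1/11)*(-19))) = 19769 + (2 + (-14 - 1*(-6/11)*(-19))² + 135*(-14 - 1*(-6/11)*(-19))) = 19769 + (2 + (-14 - 114/11)² + 135*(-14 - 114/11)) = 19769 + (2 + (-268/11)² + 135*(-268/11)) = 19769 + (2 + 71824/121 - 36180/11) = 19769 - 325914/121 = 2066135/121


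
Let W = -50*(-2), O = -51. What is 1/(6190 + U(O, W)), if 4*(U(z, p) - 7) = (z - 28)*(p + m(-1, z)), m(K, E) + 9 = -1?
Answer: 2/8839 ≈ 0.00022627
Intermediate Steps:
m(K, E) = -10 (m(K, E) = -9 - 1 = -10)
W = 100
U(z, p) = 7 + (-28 + z)*(-10 + p)/4 (U(z, p) = 7 + ((z - 28)*(p - 10))/4 = 7 + ((-28 + z)*(-10 + p))/4 = 7 + (-28 + z)*(-10 + p)/4)
1/(6190 + U(O, W)) = 1/(6190 + (77 - 7*100 - 5/2*(-51) + (¼)*100*(-51))) = 1/(6190 + (77 - 700 + 255/2 - 1275)) = 1/(6190 - 3541/2) = 1/(8839/2) = 2/8839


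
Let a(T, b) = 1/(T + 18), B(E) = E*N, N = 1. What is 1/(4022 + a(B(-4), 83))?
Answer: 14/56309 ≈ 0.00024863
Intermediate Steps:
B(E) = E (B(E) = E*1 = E)
a(T, b) = 1/(18 + T)
1/(4022 + a(B(-4), 83)) = 1/(4022 + 1/(18 - 4)) = 1/(4022 + 1/14) = 1/(56309/14) = 14/56309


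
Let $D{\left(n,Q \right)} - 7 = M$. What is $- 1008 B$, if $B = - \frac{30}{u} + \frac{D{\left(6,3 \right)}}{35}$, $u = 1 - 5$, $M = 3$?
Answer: $-7848$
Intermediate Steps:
$D{\left(n,Q \right)} = 10$ ($D{\left(n,Q \right)} = 7 + 3 = 10$)
$u = -4$
$B = \frac{109}{14}$ ($B = - \frac{30}{-4} + \frac{10}{35} = \left(-30\right) \left(- \frac{1}{4}\right) + 10 \cdot \frac{1}{35} = \frac{15}{2} + \frac{2}{7} = \frac{109}{14} \approx 7.7857$)
$- 1008 B = \left(-1008\right) \frac{109}{14} = -7848$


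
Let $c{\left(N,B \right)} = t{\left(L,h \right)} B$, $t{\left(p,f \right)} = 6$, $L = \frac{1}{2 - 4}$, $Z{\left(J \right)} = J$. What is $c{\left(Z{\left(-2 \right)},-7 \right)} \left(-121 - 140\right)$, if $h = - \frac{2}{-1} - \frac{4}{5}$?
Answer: $10962$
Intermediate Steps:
$h = \frac{6}{5}$ ($h = \left(-2\right) \left(-1\right) - \frac{4}{5} = 2 - \frac{4}{5} = \frac{6}{5} \approx 1.2$)
$L = - \frac{1}{2}$ ($L = \frac{1}{-2} = - \frac{1}{2} \approx -0.5$)
$c{\left(N,B \right)} = 6 B$
$c{\left(Z{\left(-2 \right)},-7 \right)} \left(-121 - 140\right) = 6 \left(-7\right) \left(-121 - 140\right) = \left(-42\right) \left(-261\right) = 10962$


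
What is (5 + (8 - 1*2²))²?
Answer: 81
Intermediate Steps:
(5 + (8 - 1*2²))² = (5 + (8 - 1*4))² = (5 + (8 - 4))² = (5 + 4)² = 9² = 81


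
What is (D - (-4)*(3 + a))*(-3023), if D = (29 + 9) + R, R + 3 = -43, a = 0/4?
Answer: -12092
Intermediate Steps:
a = 0 (a = 0*(¼) = 0)
R = -46 (R = -3 - 43 = -46)
D = -8 (D = (29 + 9) - 46 = 38 - 46 = -8)
(D - (-4)*(3 + a))*(-3023) = (-8 - (-4)*(3 + 0))*(-3023) = (-8 - (-4)*3)*(-3023) = (-8 - 1*(-12))*(-3023) = (-8 + 12)*(-3023) = 4*(-3023) = -12092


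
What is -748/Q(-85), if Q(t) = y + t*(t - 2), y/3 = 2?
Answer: -748/7401 ≈ -0.10107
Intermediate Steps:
y = 6 (y = 3*2 = 6)
Q(t) = 6 + t*(-2 + t) (Q(t) = 6 + t*(t - 2) = 6 + t*(-2 + t))
-748/Q(-85) = -748/(6 + (-85)² - 2*(-85)) = -748/(6 + 7225 + 170) = -748/7401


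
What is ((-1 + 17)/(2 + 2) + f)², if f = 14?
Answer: 324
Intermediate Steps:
((-1 + 17)/(2 + 2) + f)² = ((-1 + 17)/(2 + 2) + 14)² = (16/4 + 14)² = (16*(¼) + 14)² = (4 + 14)² = 18² = 324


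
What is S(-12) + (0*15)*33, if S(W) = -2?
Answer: -2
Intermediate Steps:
S(-12) + (0*15)*33 = -2 + (0*15)*33 = -2 + 0*33 = -2 + 0 = -2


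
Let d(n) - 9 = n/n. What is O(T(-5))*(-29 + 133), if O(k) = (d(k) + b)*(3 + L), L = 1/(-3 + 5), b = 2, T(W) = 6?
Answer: 4368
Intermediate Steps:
d(n) = 10 (d(n) = 9 + n/n = 9 + 1 = 10)
L = 1/2 ≈ 0.50000
O(k) = 42 (O(k) = (10 + 2)*(3 + 1/2) = 12*(7/2) = 42)
O(T(-5))*(-29 + 133) = 42*(-29 + 133) = 42*104 = 4368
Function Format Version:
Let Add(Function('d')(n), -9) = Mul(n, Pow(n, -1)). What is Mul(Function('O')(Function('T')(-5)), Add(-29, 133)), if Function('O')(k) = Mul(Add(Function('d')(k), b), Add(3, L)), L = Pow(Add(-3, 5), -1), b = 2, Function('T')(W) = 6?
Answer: 4368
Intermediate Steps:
Function('d')(n) = 10 (Function('d')(n) = Add(9, Mul(n, Pow(n, -1))) = Add(9, 1) = 10)
L = Rational(1, 2) (L = Pow(2, -1) = Rational(1, 2) ≈ 0.50000)
Function('O')(k) = 42 (Function('O')(k) = Mul(Add(10, 2), Add(3, Rational(1, 2))) = Mul(12, Rational(7, 2)) = 42)
Mul(Function('O')(Function('T')(-5)), Add(-29, 133)) = Mul(42, Add(-29, 133)) = Mul(42, 104) = 4368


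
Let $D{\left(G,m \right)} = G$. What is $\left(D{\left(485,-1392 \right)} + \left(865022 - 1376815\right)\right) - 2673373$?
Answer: $-3184681$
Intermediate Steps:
$\left(D{\left(485,-1392 \right)} + \left(865022 - 1376815\right)\right) - 2673373 = \left(485 + \left(865022 - 1376815\right)\right) - 2673373 = \left(485 - 511793\right) - 2673373 = -511308 - 2673373 = -3184681$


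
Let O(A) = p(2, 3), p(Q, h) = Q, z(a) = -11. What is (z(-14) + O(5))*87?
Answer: -783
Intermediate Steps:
O(A) = 2
(z(-14) + O(5))*87 = (-11 + 2)*87 = -9*87 = -783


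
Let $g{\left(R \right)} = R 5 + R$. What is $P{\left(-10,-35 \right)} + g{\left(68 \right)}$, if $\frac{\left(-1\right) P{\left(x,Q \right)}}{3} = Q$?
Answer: $513$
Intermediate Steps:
$P{\left(x,Q \right)} = - 3 Q$
$g{\left(R \right)} = 6 R$ ($g{\left(R \right)} = 5 R + R = 6 R$)
$P{\left(-10,-35 \right)} + g{\left(68 \right)} = \left(-3\right) \left(-35\right) + 6 \cdot 68 = 105 + 408 = 513$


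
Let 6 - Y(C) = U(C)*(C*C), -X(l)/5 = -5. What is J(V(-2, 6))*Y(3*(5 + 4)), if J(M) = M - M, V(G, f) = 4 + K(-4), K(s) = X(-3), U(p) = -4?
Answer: 0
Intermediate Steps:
X(l) = 25 (X(l) = -5*(-5) = 25)
K(s) = 25
V(G, f) = 29 (V(G, f) = 4 + 25 = 29)
Y(C) = 6 + 4*C² (Y(C) = 6 - (-4)*C*C = 6 - (-4)*C² = 6 + 4*C²)
J(M) = 0
J(V(-2, 6))*Y(3*(5 + 4)) = 0*(6 + 4*(3*(5 + 4))²) = 0*(6 + 4*(3*9)²) = 0*(6 + 4*27²) = 0*(6 + 4*729) = 0*(6 + 2916) = 0*2922 = 0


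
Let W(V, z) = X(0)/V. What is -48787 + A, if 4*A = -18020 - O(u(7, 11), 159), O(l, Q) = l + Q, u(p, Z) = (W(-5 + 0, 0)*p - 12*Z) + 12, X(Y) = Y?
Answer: -213207/4 ≈ -53302.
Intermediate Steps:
W(V, z) = 0 (W(V, z) = 0/V = 0)
u(p, Z) = 12 - 12*Z (u(p, Z) = (0*p - 12*Z) + 12 = (0 - 12*Z) + 12 = -12*Z + 12 = 12 - 12*Z)
O(l, Q) = Q + l
A = -18059/4 (A = (-18020 - (159 + (12 - 12*11)))/4 = (-18020 - (159 + (12 - 132)))/4 = (-18020 - (159 - 120))/4 = (-18020 - 1*39)/4 = (-18020 - 39)/4 = (¼)*(-18059) = -18059/4 ≈ -4514.8)
-48787 + A = -48787 - 18059/4 = -213207/4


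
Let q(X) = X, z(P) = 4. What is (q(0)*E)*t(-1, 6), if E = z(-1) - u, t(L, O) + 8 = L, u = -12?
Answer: 0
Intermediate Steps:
t(L, O) = -8 + L
E = 16 (E = 4 - 1*(-12) = 4 + 12 = 16)
(q(0)*E)*t(-1, 6) = (0*16)*(-8 - 1) = 0*(-9) = 0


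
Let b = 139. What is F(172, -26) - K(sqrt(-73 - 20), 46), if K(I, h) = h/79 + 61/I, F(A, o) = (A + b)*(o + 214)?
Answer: 4618926/79 + 61*I*sqrt(93)/93 ≈ 58467.0 + 6.3254*I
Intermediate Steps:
F(A, o) = (139 + A)*(214 + o) (F(A, o) = (A + 139)*(o + 214) = (139 + A)*(214 + o))
K(I, h) = 61/I + h/79 (K(I, h) = h*(1/79) + 61/I = h/79 + 61/I = 61/I + h/79)
F(172, -26) - K(sqrt(-73 - 20), 46) = (29746 + 139*(-26) + 214*172 + 172*(-26)) - (61/(sqrt(-73 - 20)) + (1/79)*46) = (29746 - 3614 + 36808 - 4472) - (61/(sqrt(-93)) + 46/79) = 58468 - (61/((I*sqrt(93))) + 46/79) = 58468 - (61*(-I*sqrt(93)/93) + 46/79) = 58468 - (-61*I*sqrt(93)/93 + 46/79) = 58468 - (46/79 - 61*I*sqrt(93)/93) = 58468 + (-46/79 + 61*I*sqrt(93)/93) = 4618926/79 + 61*I*sqrt(93)/93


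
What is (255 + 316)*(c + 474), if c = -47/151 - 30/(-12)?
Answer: 82114939/302 ≈ 2.7190e+5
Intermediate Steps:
c = 661/302 (c = -47*1/151 - 30*(-1/12) = -47/151 + 5/2 = 661/302 ≈ 2.1887)
(255 + 316)*(c + 474) = (255 + 316)*(661/302 + 474) = 571*(143809/302) = 82114939/302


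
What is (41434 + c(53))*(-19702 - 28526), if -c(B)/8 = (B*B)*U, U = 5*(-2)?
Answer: -12836075112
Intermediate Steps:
U = -10
c(B) = 80*B² (c(B) = -8*B*B*(-10) = -8*B²*(-10) = -(-80)*B² = 80*B²)
(41434 + c(53))*(-19702 - 28526) = (41434 + 80*53²)*(-19702 - 28526) = (41434 + 80*2809)*(-48228) = (41434 + 224720)*(-48228) = 266154*(-48228) = -12836075112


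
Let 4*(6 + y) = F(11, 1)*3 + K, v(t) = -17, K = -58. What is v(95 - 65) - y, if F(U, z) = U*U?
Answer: -349/4 ≈ -87.250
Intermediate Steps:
F(U, z) = U**2
y = 281/4 (y = -6 + (11**2*3 - 58)/4 = -6 + (121*3 - 58)/4 = -6 + (363 - 58)/4 = -6 + (1/4)*305 = -6 + 305/4 = 281/4 ≈ 70.250)
v(95 - 65) - y = -17 - 1*281/4 = -17 - 281/4 = -349/4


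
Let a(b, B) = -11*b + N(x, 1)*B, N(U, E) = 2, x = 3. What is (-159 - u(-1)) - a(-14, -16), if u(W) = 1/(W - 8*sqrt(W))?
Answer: -18264/65 - 8*I/65 ≈ -280.98 - 0.12308*I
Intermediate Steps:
a(b, B) = -11*b + 2*B
(-159 - u(-1)) - a(-14, -16) = (-159 - 1/(-1 - 8*I)) - (-11*(-14) + 2*(-16)) = (-159 - 1/(-1 - 8*I)) - (154 - 32) = (-159 - (-1 + 8*I)/65) - 1*122 = (-159 - (-1 + 8*I)/65) - 122 = -281 - (-1 + 8*I)/65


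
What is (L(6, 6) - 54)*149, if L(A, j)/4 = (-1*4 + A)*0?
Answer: -8046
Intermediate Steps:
L(A, j) = 0 (L(A, j) = 4*((-1*4 + A)*0) = 4*((-4 + A)*0) = 4*0 = 0)
(L(6, 6) - 54)*149 = (0 - 54)*149 = -54*149 = -8046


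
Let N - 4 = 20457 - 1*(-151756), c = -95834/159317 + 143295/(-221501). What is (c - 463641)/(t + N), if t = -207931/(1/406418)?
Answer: 16361413265685046/2982147378793099978797 ≈ 5.4865e-6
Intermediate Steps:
c = -44056656349/35288874817 (c = -95834*1/159317 + 143295*(-1/221501) = -95834/159317 - 143295/221501 = -44056656349/35288874817 ≈ -1.2485)
N = 172217 (N = 4 + (20457 - 1*(-151756)) = 4 + (20457 + 151756) = 4 + 172213 = 172217)
t = -84506901158 (t = -207931/1/406418 = -207931*406418 = -84506901158)
(c - 463641)/(t + N) = (-44056656349/35288874817 - 463641)/(-84506901158 + 172217) = -16361413265685046/35288874817/(-84506728941) = -16361413265685046/35288874817*(-1/84506728941) = 16361413265685046/2982147378793099978797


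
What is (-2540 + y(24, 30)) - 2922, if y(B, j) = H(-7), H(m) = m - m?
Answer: -5462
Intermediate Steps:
H(m) = 0
y(B, j) = 0
(-2540 + y(24, 30)) - 2922 = (-2540 + 0) - 2922 = -2540 - 2922 = -5462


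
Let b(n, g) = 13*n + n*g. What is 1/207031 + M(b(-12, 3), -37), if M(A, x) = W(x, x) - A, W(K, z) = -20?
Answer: 35609333/207031 ≈ 172.00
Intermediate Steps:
b(n, g) = 13*n + g*n
M(A, x) = -20 - A
1/207031 + M(b(-12, 3), -37) = 1/207031 + (-20 - (-12)*(13 + 3)) = 1/207031 + (-20 - (-12)*16) = 1/207031 + (-20 - 1*(-192)) = 1/207031 + (-20 + 192) = 1/207031 + 172 = 35609333/207031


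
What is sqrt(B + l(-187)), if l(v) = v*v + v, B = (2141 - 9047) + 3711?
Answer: sqrt(31587) ≈ 177.73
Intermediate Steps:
B = -3195 (B = -6906 + 3711 = -3195)
l(v) = v + v**2 (l(v) = v**2 + v = v + v**2)
sqrt(B + l(-187)) = sqrt(-3195 - 187*(1 - 187)) = sqrt(-3195 - 187*(-186)) = sqrt(-3195 + 34782) = sqrt(31587)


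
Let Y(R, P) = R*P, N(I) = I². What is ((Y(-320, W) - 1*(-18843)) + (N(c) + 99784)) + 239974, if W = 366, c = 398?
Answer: 399885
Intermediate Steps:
Y(R, P) = P*R
((Y(-320, W) - 1*(-18843)) + (N(c) + 99784)) + 239974 = ((366*(-320) - 1*(-18843)) + (398² + 99784)) + 239974 = ((-117120 + 18843) + (158404 + 99784)) + 239974 = (-98277 + 258188) + 239974 = 159911 + 239974 = 399885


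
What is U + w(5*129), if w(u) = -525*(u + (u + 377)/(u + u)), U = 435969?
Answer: 4167907/43 ≈ 96928.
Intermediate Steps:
w(u) = -525*u - 525*(377 + u)/(2*u) (w(u) = -525*(u + (377 + u)/((2*u))) = -525*(u + (377 + u)*(1/(2*u))) = -525*(u + (377 + u)/(2*u)) = -525*u - 525*(377 + u)/(2*u))
U + w(5*129) = 435969 + (-525/2 - 2625*129 - 197925/(2*(5*129))) = 435969 + (-525/2 - 525*645 - 197925/2/645) = 435969 + (-525/2 - 338625 - 197925/2*1/645) = 435969 + (-525/2 - 338625 - 13195/86) = 435969 - 14578760/43 = 4167907/43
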